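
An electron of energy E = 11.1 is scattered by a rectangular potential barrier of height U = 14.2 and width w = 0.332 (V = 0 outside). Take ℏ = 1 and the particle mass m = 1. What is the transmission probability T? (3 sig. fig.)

T = 0.444

Since E < U the interior solution is evanescent with decay constant κ = √(2m(U − E))/ℏ = 2.490.
κw = 0.8267, sinh(κw) = 0.9241.
The exact tunnelling result is T⁻¹ = 1 + U² sinh²(κw) / [4E(U − E)] = 2.251, so T = 0.444.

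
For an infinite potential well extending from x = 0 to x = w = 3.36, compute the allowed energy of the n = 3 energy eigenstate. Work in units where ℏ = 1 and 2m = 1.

E = 7.87

Requiring ψ(0) = ψ(w) = 0 quantises k = nπ/w, hence E_n = ℏ²k²/2m = n²π²ℏ²/(2mw²).
E_3 = 3² × π² / (2 × 0.5 × 3.36²) = 7.868.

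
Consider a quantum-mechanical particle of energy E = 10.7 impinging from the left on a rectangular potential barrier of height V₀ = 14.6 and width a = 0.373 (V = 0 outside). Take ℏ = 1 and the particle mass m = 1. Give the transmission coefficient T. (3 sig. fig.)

T = 0.337

E < V₀: inside the barrier ψ ∝ e^{±κx} with κ = √(2m(V₀ − E))/ℏ = 2.793.
κa = 1.042, sinh(κa) = 1.241.
Matching ψ, ψ′ at both faces gives T = [1 + V₀² sinh²(κa) / (4E(V₀ − E))]⁻¹ = 1/2.966 = 0.337.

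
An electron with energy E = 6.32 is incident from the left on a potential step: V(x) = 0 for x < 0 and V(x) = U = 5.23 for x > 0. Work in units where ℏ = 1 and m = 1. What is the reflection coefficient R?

R = 0.171

The wavenumbers are k₁ = √(2mE)/ℏ = 3.555 on the left and k₂ = √(2m(E − U))/ℏ = 1.476 on the right.
Continuity of ψ and ψ′ at the step yields the reflection amplitude r = (k₁ − k₂)/(k₁ + k₂) = 0.4131; thus R = |r|² = 0.1707, T = 0.8293.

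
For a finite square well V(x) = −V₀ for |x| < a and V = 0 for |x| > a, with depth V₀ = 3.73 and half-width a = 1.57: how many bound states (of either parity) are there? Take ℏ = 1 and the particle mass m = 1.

N = 3

The dimensionless depth is z₀ = a√(2mV₀)/ℏ = 1.57 × √(7.460) = 4.288.
The even/odd transcendental equations gain one root per π/2 in z₀, giving N = 1 + ⌊2z₀/π⌋ = 1 + ⌊2.730⌋ = 3.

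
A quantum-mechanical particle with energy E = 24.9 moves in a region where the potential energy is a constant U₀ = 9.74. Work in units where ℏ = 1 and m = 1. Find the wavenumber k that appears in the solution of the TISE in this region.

With E > U₀ the solution is oscillatory, ψ ∝ e^{±ikx} with k = √(2m(E − U₀))/ℏ.
k = √(2 × 1 × 15.16) = 5.506.

k = 5.51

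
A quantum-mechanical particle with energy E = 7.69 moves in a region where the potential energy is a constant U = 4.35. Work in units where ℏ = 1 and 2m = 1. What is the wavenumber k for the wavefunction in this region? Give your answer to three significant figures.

With E > U the solution is oscillatory, ψ ∝ e^{±ikx} with k = √(2m(E − U))/ℏ.
k = √(2 × 0.5 × 3.34) = 1.828.

k = 1.83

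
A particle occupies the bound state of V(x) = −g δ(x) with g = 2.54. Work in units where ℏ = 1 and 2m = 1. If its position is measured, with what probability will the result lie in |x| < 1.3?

The normalised bound state is ψ = √κ e^{−κ|x|} with κ = mg/ℏ² = 1.270.
P(|x| < d) = ∫_{−d}^{d} κ e^{−2κ|x|} dx = 1 − e^{−2κd} = 1 − e^{−3.302} = 0.9632.

P = 0.963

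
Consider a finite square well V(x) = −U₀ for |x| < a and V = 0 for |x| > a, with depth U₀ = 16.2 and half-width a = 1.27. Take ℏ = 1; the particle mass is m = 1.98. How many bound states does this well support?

Define the well-strength parameter z₀ = (a/ℏ)√(2mU₀) = 1.27 × √(2·1.98·16.2) = 10.17.
The even/odd transcendental equations gain one root per π/2 in z₀, giving N = 1 + ⌊2z₀/π⌋ = 1 + ⌊6.476⌋ = 7.

N = 7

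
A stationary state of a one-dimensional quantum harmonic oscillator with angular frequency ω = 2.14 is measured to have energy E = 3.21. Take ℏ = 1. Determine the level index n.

Invert E_n = (n + ½)ℏω: n = E/ℏω − ½ = 1.000, so n = 1.

n = 1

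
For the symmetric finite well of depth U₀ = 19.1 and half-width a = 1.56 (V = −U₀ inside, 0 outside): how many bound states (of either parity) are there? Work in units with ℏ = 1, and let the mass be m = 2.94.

N = 11

Define the well-strength parameter z₀ = (a/ℏ)√(2mU₀) = 1.56 × √(2·2.94·19.1) = 16.53.
The even/odd transcendental equations gain one root per π/2 in z₀, giving N = 1 + ⌊2z₀/π⌋ = 1 + ⌊10.52⌋ = 11.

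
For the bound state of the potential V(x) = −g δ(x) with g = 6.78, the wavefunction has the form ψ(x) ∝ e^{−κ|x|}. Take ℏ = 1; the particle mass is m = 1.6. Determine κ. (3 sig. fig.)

Integrate −(ℏ²/2m)ψ'' − gδ(x)ψ = Eψ from −ε to +ε: the ψ'' term gives ψ'(0⁺) − ψ'(0⁻) and the δ term gives −(2mg/ℏ²)ψ(0).
With ψ ∝ e^{−κ|x|} this yields −2κ = −2mg/ℏ², so κ = mg/ℏ² = 10.85.

κ = 10.8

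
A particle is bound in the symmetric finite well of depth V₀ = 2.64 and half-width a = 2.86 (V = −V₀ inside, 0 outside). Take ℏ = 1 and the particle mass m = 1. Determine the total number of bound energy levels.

Define the well-strength parameter z₀ = (a/ℏ)√(2mV₀) = 2.86 × √(2·1·2.64) = 6.572.
The even/odd transcendental equations gain one root per π/2 in z₀, giving N = 1 + ⌊2z₀/π⌋ = 1 + ⌊4.184⌋ = 5.

N = 5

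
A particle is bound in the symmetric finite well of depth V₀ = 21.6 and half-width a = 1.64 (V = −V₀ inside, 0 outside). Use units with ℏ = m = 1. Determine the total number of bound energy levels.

N = 7

The dimensionless depth is z₀ = a√(2mV₀)/ℏ = 1.64 × √(43.20) = 10.78.
A new bound state (alternating even/odd) appears each time z₀ passes a multiple of π/2, so N = ⌊2z₀/π⌋ + 1 = ⌊6.862⌋ + 1 = 7.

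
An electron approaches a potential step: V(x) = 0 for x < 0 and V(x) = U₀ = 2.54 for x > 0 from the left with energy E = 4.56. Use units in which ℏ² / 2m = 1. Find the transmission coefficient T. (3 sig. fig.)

T = 0.960

The wavenumbers are k₁ = √(2mE)/ℏ = 2.135 on the left and k₂ = √(2m(E − U₀))/ℏ = 1.421 on the right.
Continuity of ψ and ψ′ at the step yields the reflection amplitude r = (k₁ − k₂)/(k₁ + k₂) = 0.2008; thus R = |r|² = 0.04032, T = 0.9597.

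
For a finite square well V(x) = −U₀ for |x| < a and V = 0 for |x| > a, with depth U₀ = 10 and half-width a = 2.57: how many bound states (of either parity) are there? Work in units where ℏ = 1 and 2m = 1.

Define the well-strength parameter z₀ = (a/ℏ)√(2mU₀) = 2.57 × √(2·0.5·10) = 8.127.
The even/odd transcendental equations gain one root per π/2 in z₀, giving N = 1 + ⌊2z₀/π⌋ = 1 + ⌊5.174⌋ = 6.

N = 6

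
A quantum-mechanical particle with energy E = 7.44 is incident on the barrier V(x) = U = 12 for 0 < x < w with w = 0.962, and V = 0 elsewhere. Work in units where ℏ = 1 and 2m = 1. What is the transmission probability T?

T = 0.0602

Since E < U the interior solution is evanescent with decay constant κ = √(2m(U − E))/ℏ = 2.135.
κw = 2.054, sinh(κw) = 3.836.
The exact tunnelling result is T⁻¹ = 1 + U² sinh²(κw) / [4E(U − E)] = 16.62, so T = 0.0602.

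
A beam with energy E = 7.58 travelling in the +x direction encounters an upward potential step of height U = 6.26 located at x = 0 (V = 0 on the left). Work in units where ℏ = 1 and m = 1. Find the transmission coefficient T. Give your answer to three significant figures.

T = 0.831

The wavenumbers are k₁ = √(2mE)/ℏ = 3.894 on the left and k₂ = √(2m(E − U))/ℏ = 1.625 on the right.
Matching ψ and ψ′ at x = 0 gives r = (k₁ − k₂)/(k₁ + k₂), so R = r² = 0.1690 and T = 1 − R = 0.8310.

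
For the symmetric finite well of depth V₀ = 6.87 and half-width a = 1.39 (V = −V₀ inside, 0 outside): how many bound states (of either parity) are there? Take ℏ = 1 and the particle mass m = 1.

N = 4

Define the well-strength parameter z₀ = (a/ℏ)√(2mV₀) = 1.39 × √(2·1·6.87) = 5.152.
The even/odd transcendental equations gain one root per π/2 in z₀, giving N = 1 + ⌊2z₀/π⌋ = 1 + ⌊3.280⌋ = 4.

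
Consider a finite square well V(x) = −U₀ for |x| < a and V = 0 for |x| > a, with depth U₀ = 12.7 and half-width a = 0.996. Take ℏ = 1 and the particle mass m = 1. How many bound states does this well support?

Define the well-strength parameter z₀ = (a/ℏ)√(2mU₀) = 0.996 × √(2·1·12.7) = 5.020.
The even/odd transcendental equations gain one root per π/2 in z₀, giving N = 1 + ⌊2z₀/π⌋ = 1 + ⌊3.196⌋ = 4.

N = 4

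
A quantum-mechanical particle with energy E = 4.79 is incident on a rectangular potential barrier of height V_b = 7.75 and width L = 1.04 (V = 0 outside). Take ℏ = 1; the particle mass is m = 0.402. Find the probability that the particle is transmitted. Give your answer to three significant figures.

T = 0.142

Since E < V_b the interior solution is evanescent with decay constant κ = √(2m(V_b − E))/ℏ = 1.543.
κL = 1.604, sinh(κL) = 2.387.
The exact tunnelling result is T⁻¹ = 1 + V_b² sinh²(κL) / [4E(V_b − E)] = 7.034, so T = 0.142.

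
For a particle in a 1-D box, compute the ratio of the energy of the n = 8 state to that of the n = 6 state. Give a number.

E_n = n²π²ℏ²/(2mL²) so the ratio is n₂²/n₁² = 64/36 = 1.77778.

1.77778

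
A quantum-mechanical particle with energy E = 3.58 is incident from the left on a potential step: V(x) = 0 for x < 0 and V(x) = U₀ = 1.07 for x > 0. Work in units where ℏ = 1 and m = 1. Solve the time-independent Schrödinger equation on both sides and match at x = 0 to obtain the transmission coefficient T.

The wavenumbers are k₁ = √(2mE)/ℏ = 2.676 on the left and k₂ = √(2m(E − U₀))/ℏ = 2.241 on the right.
Matching ψ and ψ′ at x = 0 gives r = (k₁ − k₂)/(k₁ + k₂), so R = r² = 0.007839 and T = 1 − R = 0.9922.

T = 0.992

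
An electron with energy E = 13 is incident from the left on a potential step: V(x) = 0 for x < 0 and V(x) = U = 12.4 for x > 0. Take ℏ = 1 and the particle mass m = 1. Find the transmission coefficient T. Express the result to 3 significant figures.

The wavenumbers are k₁ = √(2mE)/ℏ = 5.099 on the left and k₂ = √(2m(E − U))/ℏ = 1.095 on the right.
Continuity of ψ and ψ′ at the step yields the reflection amplitude r = (k₁ − k₂)/(k₁ + k₂) = 0.6463; thus R = |r|² = 0.4177, T = 0.5823.

T = 0.582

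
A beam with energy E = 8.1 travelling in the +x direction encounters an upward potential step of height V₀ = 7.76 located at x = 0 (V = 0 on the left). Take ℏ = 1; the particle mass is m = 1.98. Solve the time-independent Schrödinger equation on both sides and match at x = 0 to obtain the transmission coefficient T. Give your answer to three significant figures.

On each side the TISE gives plane waves with k = √(2m(E − V))/ℏ: k₁ = √(2·1.98·8.1) = 5.664, k₂ = √(2·1.98·0.34) = 1.160.
Continuity of ψ and ψ′ at the step yields the reflection amplitude r = (k₁ − k₂)/(k₁ + k₂) = 0.6599; thus R = |r|² = 0.4355, T = 0.5645.

T = 0.565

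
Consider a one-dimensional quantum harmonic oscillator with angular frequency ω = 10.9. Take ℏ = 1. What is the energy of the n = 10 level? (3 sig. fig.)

Using E_n = (n + ½)ℏω: E_10 = 10.5 × 10.9 = 114.5.

E = 114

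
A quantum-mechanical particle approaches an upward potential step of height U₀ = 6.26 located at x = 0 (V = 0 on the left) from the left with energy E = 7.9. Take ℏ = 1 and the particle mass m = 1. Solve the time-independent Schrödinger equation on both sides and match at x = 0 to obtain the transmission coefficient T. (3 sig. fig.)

T = 0.860

On each side the TISE gives plane waves with k = √(2m(E − V))/ℏ: k₁ = √(2·1·7.9) = 3.975, k₂ = √(2·1·1.64) = 1.811.
Continuity of ψ and ψ′ at the step yields the reflection amplitude r = (k₁ − k₂)/(k₁ + k₂) = 0.3740; thus R = |r|² = 0.1399, T = 0.8601.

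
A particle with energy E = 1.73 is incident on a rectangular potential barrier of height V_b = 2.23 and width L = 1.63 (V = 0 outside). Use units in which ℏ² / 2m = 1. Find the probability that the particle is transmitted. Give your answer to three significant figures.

Since E < V_b the interior solution is evanescent with decay constant κ = √(2m(V_b − E))/ℏ = 0.7071.
κL = 1.153, sinh(κL) = 1.425.
Matching ψ, ψ′ at both faces gives T = [1 + V_b² sinh²(κL) / (4E(V_b − E))]⁻¹ = 1/3.920 = 0.255.

T = 0.255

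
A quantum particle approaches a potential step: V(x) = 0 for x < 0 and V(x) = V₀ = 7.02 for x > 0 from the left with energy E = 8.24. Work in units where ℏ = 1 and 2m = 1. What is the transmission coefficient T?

On each side the TISE gives plane waves with k = √(2m(E − V))/ℏ: k₁ = √(2·½·8.24) = 2.871, k₂ = √(2·½·1.22) = 1.105.
Continuity of ψ and ψ′ at the step yields the reflection amplitude r = (k₁ − k₂)/(k₁ + k₂) = 0.4443; thus R = |r|² = 0.1974, T = 0.8026.

T = 0.803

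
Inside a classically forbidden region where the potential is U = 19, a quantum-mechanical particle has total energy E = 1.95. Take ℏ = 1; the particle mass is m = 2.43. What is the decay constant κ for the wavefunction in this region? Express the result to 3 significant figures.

κ = 9.10

Since E < U the TISE in this region is ψ'' = κ²ψ with κ = √(2m(U − E))/ℏ.
κ = √(2 × 2.43 × 17.05) = 9.103.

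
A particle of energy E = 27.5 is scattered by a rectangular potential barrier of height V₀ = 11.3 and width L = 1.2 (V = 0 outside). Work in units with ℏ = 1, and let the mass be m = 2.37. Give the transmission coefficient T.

E > V₀: inside the barrier k₂ = √(2m(E − V₀))/ℏ = 8.763, k₂L = 10.52.
Matching at both interfaces gives T⁻¹ = 1 + V₀² sin²(k₂L) / [4E(E − V₀)] = 1.056, hence T = 0.947.

T = 0.947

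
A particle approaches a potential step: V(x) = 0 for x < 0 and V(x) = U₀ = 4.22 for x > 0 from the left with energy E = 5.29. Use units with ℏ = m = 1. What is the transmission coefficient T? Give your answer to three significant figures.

T = 0.856

The wavenumbers are k₁ = √(2mE)/ℏ = 3.253 on the left and k₂ = √(2m(E − U₀))/ℏ = 1.463 on the right.
Continuity of ψ and ψ′ at the step yields the reflection amplitude r = (k₁ − k₂)/(k₁ + k₂) = 0.3796; thus R = |r|² = 0.1441, T = 0.8559.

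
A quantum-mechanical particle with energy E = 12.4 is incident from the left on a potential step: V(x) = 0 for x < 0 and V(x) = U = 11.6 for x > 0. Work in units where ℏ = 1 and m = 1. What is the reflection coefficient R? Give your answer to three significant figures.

R = 0.354

On each side the TISE gives plane waves with k = √(2m(E − V))/ℏ: k₁ = √(2·1·12.4) = 4.980, k₂ = √(2·1·0.8) = 1.265.
Continuity of ψ and ψ′ at the step yields the reflection amplitude r = (k₁ − k₂)/(k₁ + k₂) = 0.5949; thus R = |r|² = 0.3539, T = 0.6461.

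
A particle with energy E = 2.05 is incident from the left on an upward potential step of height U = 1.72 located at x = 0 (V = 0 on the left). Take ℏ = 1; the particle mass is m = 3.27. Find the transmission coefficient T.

On each side the TISE gives plane waves with k = √(2m(E − V))/ℏ: k₁ = √(2·3.27·2.05) = 3.662, k₂ = √(2·3.27·0.33) = 1.469.
Continuity of ψ and ψ′ at the step yields the reflection amplitude r = (k₁ − k₂)/(k₁ + k₂) = 0.4273; thus R = |r|² = 0.1826, T = 0.8174.

T = 0.817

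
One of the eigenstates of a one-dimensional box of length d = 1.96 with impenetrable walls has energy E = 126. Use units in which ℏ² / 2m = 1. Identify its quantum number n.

For an infinite well E_n = n²π²ℏ²/(2md²), so n = (d/πℏ)√(2mE).
n = (1.96/π) × √(2 × 0.5 × 126) = 7.003 → n = 7.

n = 7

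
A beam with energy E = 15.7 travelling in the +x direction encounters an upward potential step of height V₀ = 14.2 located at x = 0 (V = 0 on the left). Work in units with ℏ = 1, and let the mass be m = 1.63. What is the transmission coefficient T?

T = 0.721

The wavenumbers are k₁ = √(2mE)/ℏ = 7.154 on the left and k₂ = √(2m(E − V₀))/ℏ = 2.211 on the right.
Continuity of ψ and ψ′ at the step yields the reflection amplitude r = (k₁ − k₂)/(k₁ + k₂) = 0.5278; thus R = |r|² = 0.2785, T = 0.7215.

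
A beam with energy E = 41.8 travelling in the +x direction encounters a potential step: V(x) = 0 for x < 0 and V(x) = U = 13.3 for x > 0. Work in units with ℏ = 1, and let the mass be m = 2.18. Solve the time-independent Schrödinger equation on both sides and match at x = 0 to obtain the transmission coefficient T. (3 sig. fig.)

T = 0.991

On each side the TISE gives plane waves with k = √(2m(E − V))/ℏ: k₁ = √(2·2.18·41.8) = 13.50, k₂ = √(2·2.18·28.5) = 11.15.
Matching ψ and ψ′ at x = 0 gives r = (k₁ − k₂)/(k₁ + k₂), so R = r² = 0.009112 and T = 1 − R = 0.9909.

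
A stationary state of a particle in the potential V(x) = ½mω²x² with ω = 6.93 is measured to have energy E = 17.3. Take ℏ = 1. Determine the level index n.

E_n = ℏω(n + ½) ⇒ n = E/(ℏω) − ½ = 17.3/6.93 − 0.5 = 1.996 → n = 2.

n = 2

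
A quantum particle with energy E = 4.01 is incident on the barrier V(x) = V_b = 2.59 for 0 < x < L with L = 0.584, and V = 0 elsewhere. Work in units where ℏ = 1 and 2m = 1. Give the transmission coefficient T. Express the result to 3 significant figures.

T = 0.892

E > V_b: inside the barrier k₂ = √(2m(E − V_b))/ℏ = 1.192, k₂L = 0.6959.
Matching at both interfaces gives T⁻¹ = 1 + V_b² sin²(k₂L) / [4E(E − V_b)] = 1.121, hence T = 0.892.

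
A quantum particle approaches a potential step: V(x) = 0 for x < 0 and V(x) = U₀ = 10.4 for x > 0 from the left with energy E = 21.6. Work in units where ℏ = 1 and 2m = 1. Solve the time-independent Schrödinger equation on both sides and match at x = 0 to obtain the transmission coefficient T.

The wavenumbers are k₁ = √(2mE)/ℏ = 4.648 on the left and k₂ = √(2m(E − U₀))/ℏ = 3.347 on the right.
Continuity of ψ and ψ′ at the step yields the reflection amplitude r = (k₁ − k₂)/(k₁ + k₂) = 0.1627; thus R = |r|² = 0.02648, T = 0.9735.

T = 0.974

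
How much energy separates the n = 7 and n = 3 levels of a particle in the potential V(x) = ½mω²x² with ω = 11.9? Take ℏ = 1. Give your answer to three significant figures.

ΔE = 47.6

E_n = ℏω(n + ½), so ΔE = (7 − 3) ℏω = 4 × 11.9 = 47.60.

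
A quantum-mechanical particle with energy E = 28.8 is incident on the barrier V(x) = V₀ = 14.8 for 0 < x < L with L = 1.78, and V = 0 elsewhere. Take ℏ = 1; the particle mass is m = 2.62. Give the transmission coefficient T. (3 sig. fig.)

E > V₀: inside the barrier k₂ = √(2m(E − V₀))/ℏ = 8.565, k₂L = 15.25.
Matching at both interfaces gives T⁻¹ = 1 + V₀² sin²(k₂L) / [4E(E − V₀)] = 1.027, hence T = 0.974.

T = 0.974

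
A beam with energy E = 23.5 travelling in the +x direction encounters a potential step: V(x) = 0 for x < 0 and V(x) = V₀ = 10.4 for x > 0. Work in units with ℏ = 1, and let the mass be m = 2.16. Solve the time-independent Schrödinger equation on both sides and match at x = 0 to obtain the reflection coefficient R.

R = 0.0210

The wavenumbers are k₁ = √(2mE)/ℏ = 10.08 on the left and k₂ = √(2m(E − V₀))/ℏ = 7.523 on the right.
Matching ψ and ψ′ at x = 0 gives r = (k₁ − k₂)/(k₁ + k₂), so R = r² = 0.02104 and T = 1 − R = 0.9790.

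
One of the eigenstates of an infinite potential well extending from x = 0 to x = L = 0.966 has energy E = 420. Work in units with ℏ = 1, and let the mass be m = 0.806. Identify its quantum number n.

For an infinite well E_n = n²π²ℏ²/(2mL²), so n = (L/πℏ)√(2mE).
n = (0.966/π) × √(2 × 0.806 × 420) = 8.001 → n = 8.

n = 8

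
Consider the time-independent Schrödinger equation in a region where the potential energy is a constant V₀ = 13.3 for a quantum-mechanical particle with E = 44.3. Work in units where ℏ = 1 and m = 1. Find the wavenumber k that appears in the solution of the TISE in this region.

With E > V₀ the solution is oscillatory, ψ ∝ e^{±ikx} with k = √(2m(E − V₀))/ℏ.
k = √(2 × 1 × 31) = 7.874.

k = 7.87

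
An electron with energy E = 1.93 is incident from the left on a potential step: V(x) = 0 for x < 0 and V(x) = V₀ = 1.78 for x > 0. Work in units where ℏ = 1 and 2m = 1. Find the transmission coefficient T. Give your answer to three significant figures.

On each side the TISE gives plane waves with k = √(2m(E − V))/ℏ: k₁ = √(2·½·1.93) = 1.389, k₂ = √(2·½·0.15) = 0.3873.
Matching ψ and ψ′ at x = 0 gives r = (k₁ − k₂)/(k₁ + k₂), so R = r² = 0.3181 and T = 1 − R = 0.6819.

T = 0.682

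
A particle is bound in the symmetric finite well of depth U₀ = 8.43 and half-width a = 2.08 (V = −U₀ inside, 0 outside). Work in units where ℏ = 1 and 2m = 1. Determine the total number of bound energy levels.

The dimensionless depth is z₀ = a√(2mU₀)/ℏ = 2.08 × √(8.430) = 6.039.
The even/odd transcendental equations gain one root per π/2 in z₀, giving N = 1 + ⌊2z₀/π⌋ = 1 + ⌊3.845⌋ = 4.

N = 4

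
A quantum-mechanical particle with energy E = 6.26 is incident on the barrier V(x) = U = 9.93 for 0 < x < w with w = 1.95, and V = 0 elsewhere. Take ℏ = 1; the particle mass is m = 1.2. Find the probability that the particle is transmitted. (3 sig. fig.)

Since E < U the interior solution is evanescent with decay constant κ = √(2m(U − E))/ℏ = 2.968.
κw = 5.787, sinh(κw) = 163.1.
The exact tunnelling result is T⁻¹ = 1 + U² sinh²(κw) / [4E(U − E)] = 28530, so T = 0.0000351.

T = 0.0000351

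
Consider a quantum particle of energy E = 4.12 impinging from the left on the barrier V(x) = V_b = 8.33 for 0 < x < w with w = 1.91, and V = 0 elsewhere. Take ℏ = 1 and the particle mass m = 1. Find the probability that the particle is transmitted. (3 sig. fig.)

T = 0.0000614

Since E < V_b the interior solution is evanescent with decay constant κ = √(2m(V_b − E))/ℏ = 2.902.
κw = 5.542, sinh(κw) = 127.6.
The exact tunnelling result is T⁻¹ = 1 + V_b² sinh²(κw) / [4E(V_b − E)] = 16290, so T = 0.0000614.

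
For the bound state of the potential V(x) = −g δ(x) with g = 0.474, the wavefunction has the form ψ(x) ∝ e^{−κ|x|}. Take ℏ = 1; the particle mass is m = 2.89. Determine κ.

Integrate −(ℏ²/2m)ψ'' − gδ(x)ψ = Eψ from −ε to +ε: the ψ'' term gives ψ'(0⁺) − ψ'(0⁻) and the δ term gives −(2mg/ℏ²)ψ(0).
With ψ ∝ e^{−κ|x|} this yields −2κ = −2mg/ℏ², so κ = mg/ℏ² = 1.370.

κ = 1.37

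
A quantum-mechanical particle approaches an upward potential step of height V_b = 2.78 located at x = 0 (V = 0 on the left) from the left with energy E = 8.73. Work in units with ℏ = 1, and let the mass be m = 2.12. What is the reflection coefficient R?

The wavenumbers are k₁ = √(2mE)/ℏ = 6.084 on the left and k₂ = √(2m(E − V_b))/ℏ = 5.023 on the right.
Matching ψ and ψ′ at x = 0 gives r = (k₁ − k₂)/(k₁ + k₂), so R = r² = 0.009130 and T = 1 − R = 0.9909.

R = 0.00913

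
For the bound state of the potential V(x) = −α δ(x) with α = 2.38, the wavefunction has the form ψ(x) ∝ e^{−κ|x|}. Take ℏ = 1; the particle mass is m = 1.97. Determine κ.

κ = 4.69

Integrate −(ℏ²/2m)ψ'' − αδ(x)ψ = Eψ from −ε to +ε: the ψ'' term gives ψ'(0⁺) − ψ'(0⁻) and the δ term gives −(2mα/ℏ²)ψ(0).
With ψ ∝ e^{−κ|x|} this yields −2κ = −2mα/ℏ², so κ = mα/ℏ² = 4.689.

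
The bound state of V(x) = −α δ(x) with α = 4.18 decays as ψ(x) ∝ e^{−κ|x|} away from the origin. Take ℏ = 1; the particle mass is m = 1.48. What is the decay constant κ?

Integrate −(ℏ²/2m)ψ'' − αδ(x)ψ = Eψ from −ε to +ε: the ψ'' term gives ψ'(0⁺) − ψ'(0⁻) and the δ term gives −(2mα/ℏ²)ψ(0).
With ψ ∝ e^{−κ|x|} this yields −2κ = −2mα/ℏ², so κ = mα/ℏ² = 6.186.

κ = 6.19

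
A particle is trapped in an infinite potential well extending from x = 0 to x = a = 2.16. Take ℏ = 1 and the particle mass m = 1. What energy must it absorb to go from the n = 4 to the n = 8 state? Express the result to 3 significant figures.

E_n = n²π²ℏ²/(2ma²), so ΔE = (8² − 4²) π²ℏ²/(2ma²).
ΔE = 48 × π² / (2 × 1 × 2.16²) = 50.77.

ΔE = 50.8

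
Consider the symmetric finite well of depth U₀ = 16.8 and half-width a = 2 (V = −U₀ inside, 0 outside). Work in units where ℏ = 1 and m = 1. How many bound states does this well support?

N = 8

The dimensionless depth is z₀ = a√(2mU₀)/ℏ = 2 × √(33.60) = 11.59.
A new bound state (alternating even/odd) appears each time z₀ passes a multiple of π/2, so N = ⌊2z₀/π⌋ + 1 = ⌊7.380⌋ + 1 = 8.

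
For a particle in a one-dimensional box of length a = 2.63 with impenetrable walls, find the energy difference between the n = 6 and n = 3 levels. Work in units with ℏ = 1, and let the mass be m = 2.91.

ΔE = 6.62

E_n = n²π²ℏ²/(2ma²), so ΔE = (6² − 3²) π²ℏ²/(2ma²).
ΔE = 27 × π² / (2 × 2.91 × 2.63²) = 6.620.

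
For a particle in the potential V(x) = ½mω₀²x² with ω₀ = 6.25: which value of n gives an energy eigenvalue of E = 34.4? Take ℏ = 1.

Invert E_n = (n + ½)ℏω₀: n = E/ℏω₀ − ½ = 5.004, so n = 5.

n = 5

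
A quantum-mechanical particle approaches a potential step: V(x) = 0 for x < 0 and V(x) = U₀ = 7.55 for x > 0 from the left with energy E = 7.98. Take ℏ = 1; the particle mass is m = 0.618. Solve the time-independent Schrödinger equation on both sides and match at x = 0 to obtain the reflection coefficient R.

R = 0.388

The wavenumbers are k₁ = √(2mE)/ℏ = 3.141 on the left and k₂ = √(2m(E − U₀))/ℏ = 0.7290 on the right.
Continuity of ψ and ψ′ at the step yields the reflection amplitude r = (k₁ − k₂)/(k₁ + k₂) = 0.6232; thus R = |r|² = 0.3884, T = 0.6116.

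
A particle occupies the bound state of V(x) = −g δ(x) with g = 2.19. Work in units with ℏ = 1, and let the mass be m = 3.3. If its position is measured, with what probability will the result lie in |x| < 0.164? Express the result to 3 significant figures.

P = 0.907

The normalised bound state is ψ = √κ e^{−κ|x|} with κ = mg/ℏ² = 7.227.
P(|x| < d) = ∫_{−d}^{d} κ e^{−2κ|x|} dx = 1 − e^{−2κd} = 1 − e^{−2.370} = 0.9066.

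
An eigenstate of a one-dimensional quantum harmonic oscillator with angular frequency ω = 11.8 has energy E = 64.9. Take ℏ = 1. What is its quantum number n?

n = 5

E_n = ℏω(n + ½) ⇒ n = E/(ℏω) − ½ = 64.9/11.8 − 0.5 = 5.000 → n = 5.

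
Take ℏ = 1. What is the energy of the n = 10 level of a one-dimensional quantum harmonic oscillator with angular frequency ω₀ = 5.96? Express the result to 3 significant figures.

Using E_n = (n + ½)ℏω₀: E_10 = 10.5 × 5.96 = 62.58.

E = 62.6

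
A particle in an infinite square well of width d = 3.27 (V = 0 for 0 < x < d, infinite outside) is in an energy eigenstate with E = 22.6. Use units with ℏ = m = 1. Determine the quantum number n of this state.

For an infinite well E_n = n²π²ℏ²/(2md²), so n = (d/πℏ)√(2mE).
n = (3.27/π) × √(2 × 1 × 22.6) = 6.998 → n = 7.

n = 7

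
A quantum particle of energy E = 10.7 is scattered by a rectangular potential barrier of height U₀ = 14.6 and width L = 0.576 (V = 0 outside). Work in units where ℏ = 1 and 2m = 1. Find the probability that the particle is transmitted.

Since E < U₀ the interior solution is evanescent with decay constant κ = √(2m(U₀ − E))/ℏ = 1.975.
κL = 1.138, sinh(κL) = 1.399.
The exact tunnelling result is T⁻¹ = 1 + U₀² sinh²(κL) / [4E(U₀ − E)] = 3.500, so T = 0.286.

T = 0.286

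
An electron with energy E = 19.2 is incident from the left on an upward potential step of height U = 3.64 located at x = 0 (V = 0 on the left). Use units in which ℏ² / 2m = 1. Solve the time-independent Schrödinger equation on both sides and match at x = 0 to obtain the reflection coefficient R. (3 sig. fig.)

On each side the TISE gives plane waves with k = √(2m(E − V))/ℏ: k₁ = √(2·½·19.2) = 4.382, k₂ = √(2·½·15.56) = 3.945.
Continuity of ψ and ψ′ at the step yields the reflection amplitude r = (k₁ − k₂)/(k₁ + k₂) = 0.05250; thus R = |r|² = 0.002757, T = 0.9972.

R = 0.00276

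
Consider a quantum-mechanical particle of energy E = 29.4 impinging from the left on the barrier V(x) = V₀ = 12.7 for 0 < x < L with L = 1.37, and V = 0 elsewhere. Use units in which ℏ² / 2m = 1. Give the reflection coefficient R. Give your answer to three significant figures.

R = 0.0318

Above the barrier the interior wavenumber is k₂ = √(2m(E − V₀))/ℏ = 4.087, giving phase k₂L = 5.599.
Matching at both interfaces gives T⁻¹ = 1 + V₀² sin²(k₂L) / [4E(E − V₀)] = 1.033, hence T = 0.968.
R = 1 − T = 0.0318.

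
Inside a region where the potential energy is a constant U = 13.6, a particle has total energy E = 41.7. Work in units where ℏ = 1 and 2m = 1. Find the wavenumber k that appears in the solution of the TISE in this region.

k = 5.30

With E > U the solution is oscillatory, ψ ∝ e^{±ikx} with k = √(2m(E − U))/ℏ.
k = √(2 × 0.5 × 28.1) = 5.301.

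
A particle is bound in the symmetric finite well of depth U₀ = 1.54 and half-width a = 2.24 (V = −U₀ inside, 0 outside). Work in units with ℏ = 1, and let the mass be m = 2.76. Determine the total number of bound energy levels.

The dimensionless depth is z₀ = a√(2mU₀)/ℏ = 2.24 × √(8.501) = 6.531.
The even/odd transcendental equations gain one root per π/2 in z₀, giving N = 1 + ⌊2z₀/π⌋ = 1 + ⌊4.158⌋ = 5.

N = 5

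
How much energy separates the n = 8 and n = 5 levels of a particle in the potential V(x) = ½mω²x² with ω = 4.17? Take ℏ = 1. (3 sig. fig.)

E_n = ℏω(n + ½), so ΔE = (8 − 5) ℏω = 3 × 4.17 = 12.51.

ΔE = 12.5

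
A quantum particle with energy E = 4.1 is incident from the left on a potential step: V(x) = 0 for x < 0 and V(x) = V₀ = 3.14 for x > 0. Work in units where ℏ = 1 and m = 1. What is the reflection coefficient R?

R = 0.121

On each side the TISE gives plane waves with k = √(2m(E − V))/ℏ: k₁ = √(2·1·4.1) = 2.864, k₂ = √(2·1·0.96) = 1.386.
Continuity of ψ and ψ′ at the step yields the reflection amplitude r = (k₁ − k₂)/(k₁ + k₂) = 0.3478; thus R = |r|² = 0.1210, T = 0.8790.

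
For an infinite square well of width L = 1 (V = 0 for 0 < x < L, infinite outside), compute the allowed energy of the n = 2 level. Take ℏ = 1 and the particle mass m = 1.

The infinite-well eigenfunctions ψ_n = √(2/L) sin(nπx/L) vanish at both walls, giving E_n = n²π²ℏ²/(2mL²).
E_2 = 2² × π² / (2 × 1 × 1²) = 19.74.

E = 19.7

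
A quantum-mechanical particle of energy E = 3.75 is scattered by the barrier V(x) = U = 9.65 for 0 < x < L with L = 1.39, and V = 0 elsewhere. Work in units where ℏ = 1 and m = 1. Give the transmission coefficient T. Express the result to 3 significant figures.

T = 0.000271

Since E < U the interior solution is evanescent with decay constant κ = √(2m(U − E))/ℏ = 3.435.
κL = 4.775, sinh(κL) = 59.24.
The exact tunnelling result is T⁻¹ = 1 + U² sinh²(κL) / [4E(U − E)] = 3694, so T = 0.000271.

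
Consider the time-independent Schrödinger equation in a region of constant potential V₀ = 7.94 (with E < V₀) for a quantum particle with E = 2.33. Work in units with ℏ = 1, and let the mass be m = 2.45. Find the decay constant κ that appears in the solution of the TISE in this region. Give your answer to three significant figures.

κ = 5.24

Since E < V₀ the TISE in this region is ψ'' = κ²ψ with κ = √(2m(V₀ − E))/ℏ.
κ = √(2 × 2.45 × 5.61) = 5.243.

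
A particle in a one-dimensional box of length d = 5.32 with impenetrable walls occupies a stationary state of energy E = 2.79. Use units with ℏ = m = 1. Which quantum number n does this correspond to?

n = 4

For an infinite well E_n = n²π²ℏ²/(2md²), so n = (d/πℏ)√(2mE).
n = (5.32/π) × √(2 × 1 × 2.79) = 4.000 → n = 4.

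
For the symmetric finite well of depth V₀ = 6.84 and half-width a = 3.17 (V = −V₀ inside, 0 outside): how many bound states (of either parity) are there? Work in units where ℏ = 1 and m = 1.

Define the well-strength parameter z₀ = (a/ℏ)√(2mV₀) = 3.17 × √(2·1·6.84) = 11.72.
A new bound state (alternating even/odd) appears each time z₀ passes a multiple of π/2, so N = ⌊2z₀/π⌋ + 1 = ⌊7.464⌋ + 1 = 8.

N = 8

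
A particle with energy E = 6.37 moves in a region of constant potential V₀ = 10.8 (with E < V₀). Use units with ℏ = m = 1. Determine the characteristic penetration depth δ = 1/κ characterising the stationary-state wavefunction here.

δ = 0.336

Since E < V₀ the TISE in this region is ψ'' = κ²ψ with κ = √(2m(V₀ − E))/ℏ.
κ = √(2 × 1 × 4.43) = 2.977. The penetration depth is δ = 1/κ = 0.336.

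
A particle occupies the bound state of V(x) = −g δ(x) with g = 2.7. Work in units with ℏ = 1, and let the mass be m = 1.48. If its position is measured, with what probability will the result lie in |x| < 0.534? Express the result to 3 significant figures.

P = 0.986

The normalised bound state is ψ = √κ e^{−κ|x|} with κ = mg/ℏ² = 3.996.
P(|x| < d) = ∫_{−d}^{d} κ e^{−2κ|x|} dx = 1 − e^{−2κd} = 1 − e^{−4.268} = 0.9860.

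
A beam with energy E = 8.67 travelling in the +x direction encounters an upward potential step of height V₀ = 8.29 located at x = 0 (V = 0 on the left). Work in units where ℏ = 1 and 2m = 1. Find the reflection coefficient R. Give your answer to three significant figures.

The wavenumbers are k₁ = √(2mE)/ℏ = 2.944 on the left and k₂ = √(2m(E − V₀))/ℏ = 0.6164 on the right.
Matching ψ and ψ′ at x = 0 gives r = (k₁ − k₂)/(k₁ + k₂), so R = r² = 0.4274 and T = 1 − R = 0.5726.

R = 0.427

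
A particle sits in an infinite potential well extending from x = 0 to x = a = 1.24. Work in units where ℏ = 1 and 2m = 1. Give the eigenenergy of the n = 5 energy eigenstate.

The infinite-well eigenfunctions ψ_n = √(2/a) sin(nπx/a) vanish at both walls, giving E_n = n²π²ℏ²/(2ma²).
E_5 = 5² × π² / (2 × 0.5 × 1.24²) = 160.5.

E = 160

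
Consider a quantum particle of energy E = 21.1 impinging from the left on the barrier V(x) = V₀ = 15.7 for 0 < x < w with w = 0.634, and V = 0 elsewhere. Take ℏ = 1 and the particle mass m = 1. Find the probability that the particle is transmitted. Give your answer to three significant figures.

E > V₀: inside the barrier k₂ = √(2m(E − V₀))/ℏ = 3.286, k₂w = 2.084.
Matching at both interfaces gives T⁻¹ = 1 + V₀² sin²(k₂w) / [4E(E − V₀)] = 1.411, hence T = 0.709.

T = 0.709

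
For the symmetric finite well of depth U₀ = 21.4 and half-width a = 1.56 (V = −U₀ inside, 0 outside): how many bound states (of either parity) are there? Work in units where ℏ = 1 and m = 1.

The dimensionless depth is z₀ = a√(2mU₀)/ℏ = 1.56 × √(42.80) = 10.21.
The even/odd transcendental equations gain one root per π/2 in z₀, giving N = 1 + ⌊2z₀/π⌋ = 1 + ⌊6.497⌋ = 7.

N = 7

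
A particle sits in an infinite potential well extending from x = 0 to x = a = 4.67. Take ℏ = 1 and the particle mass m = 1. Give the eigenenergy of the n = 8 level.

E = 14.5

Requiring ψ(0) = ψ(a) = 0 quantises k = nπ/a, hence E_n = ℏ²k²/2m = n²π²ℏ²/(2ma²).
E_8 = 8² × π² / (2 × 1 × 4.67²) = 14.48.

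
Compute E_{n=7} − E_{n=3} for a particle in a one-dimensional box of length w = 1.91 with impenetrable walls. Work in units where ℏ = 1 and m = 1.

E_n = n²π²ℏ²/(2mw²), so ΔE = (7² − 3²) π²ℏ²/(2mw²).
ΔE = 40 × π² / (2 × 1 × 1.91²) = 54.11.

ΔE = 54.1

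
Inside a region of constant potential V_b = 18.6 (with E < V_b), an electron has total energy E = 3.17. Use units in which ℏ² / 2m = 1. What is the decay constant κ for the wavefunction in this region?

Since E < V_b the TISE in this region is ψ'' = κ²ψ with κ = √(2m(V_b − E))/ℏ.
κ = √(2 × 0.5 × 15.43) = 3.928.

κ = 3.93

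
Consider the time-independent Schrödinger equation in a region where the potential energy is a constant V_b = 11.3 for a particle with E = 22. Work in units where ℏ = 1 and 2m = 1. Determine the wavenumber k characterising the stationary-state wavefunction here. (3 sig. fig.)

With E > V_b the solution is oscillatory, ψ ∝ e^{±ikx} with k = √(2m(E − V_b))/ℏ.
k = √(2 × 0.5 × 10.7) = 3.271.

k = 3.27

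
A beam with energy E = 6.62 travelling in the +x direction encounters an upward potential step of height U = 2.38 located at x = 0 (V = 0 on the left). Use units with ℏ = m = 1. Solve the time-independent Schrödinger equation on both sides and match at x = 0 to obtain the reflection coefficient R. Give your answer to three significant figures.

On each side the TISE gives plane waves with k = √(2m(E − V))/ℏ: k₁ = √(2·1·6.62) = 3.639, k₂ = √(2·1·4.24) = 2.912.
Matching ψ and ψ′ at x = 0 gives r = (k₁ − k₂)/(k₁ + k₂), so R = r² = 0.01230 and T = 1 − R = 0.9877.

R = 0.0123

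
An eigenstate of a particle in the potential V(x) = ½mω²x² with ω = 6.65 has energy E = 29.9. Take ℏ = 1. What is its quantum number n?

Invert E_n = (n + ½)ℏω: n = E/ℏω − ½ = 3.996, so n = 4.

n = 4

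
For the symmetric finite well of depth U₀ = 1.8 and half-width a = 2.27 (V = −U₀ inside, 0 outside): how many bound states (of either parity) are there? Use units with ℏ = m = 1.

The dimensionless depth is z₀ = a√(2mU₀)/ℏ = 2.27 × √(3.600) = 4.307.
The even/odd transcendental equations gain one root per π/2 in z₀, giving N = 1 + ⌊2z₀/π⌋ = 1 + ⌊2.742⌋ = 3.

N = 3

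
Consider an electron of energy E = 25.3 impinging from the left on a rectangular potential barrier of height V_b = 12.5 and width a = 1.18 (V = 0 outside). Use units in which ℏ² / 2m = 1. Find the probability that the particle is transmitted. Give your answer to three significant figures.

T = 0.914

E > V_b: inside the barrier k₂ = √(2m(E − V_b))/ℏ = 3.578, k₂a = 4.222.
Matching at both interfaces gives T⁻¹ = 1 + V_b² sin²(k₂a) / [4E(E − V_b)] = 1.094, hence T = 0.914.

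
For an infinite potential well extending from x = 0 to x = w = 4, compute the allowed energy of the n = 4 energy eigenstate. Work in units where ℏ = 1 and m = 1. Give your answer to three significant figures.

E = 4.93

The infinite-well eigenfunctions ψ_n = √(2/w) sin(nπx/w) vanish at both walls, giving E_n = n²π²ℏ²/(2mw²).
E_4 = 4² × π² / (2 × 1 × 4²) = 4.935.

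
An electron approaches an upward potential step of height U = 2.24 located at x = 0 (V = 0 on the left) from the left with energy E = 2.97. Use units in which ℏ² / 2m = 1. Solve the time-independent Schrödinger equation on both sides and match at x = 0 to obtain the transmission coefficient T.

On each side the TISE gives plane waves with k = √(2m(E − V))/ℏ: k₁ = √(2·½·2.97) = 1.723, k₂ = √(2·½·0.73) = 0.8544.
Matching ψ and ψ′ at x = 0 gives r = (k₁ − k₂)/(k₁ + k₂), so R = r² = 0.1136 and T = 1 − R = 0.8864.

T = 0.886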